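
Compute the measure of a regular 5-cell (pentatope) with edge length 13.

V_4 = √(5) · 13^4 / (4! · 2^(4/2)) ≈ 665.254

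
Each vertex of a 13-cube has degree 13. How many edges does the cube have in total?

Each of the 2^13 = 8192 vertices has degree 13; total edges = 13·2^13/2 = 53248.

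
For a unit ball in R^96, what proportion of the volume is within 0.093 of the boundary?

Shell fraction = 1 - (1-0.093)^96 ≈ 0.999915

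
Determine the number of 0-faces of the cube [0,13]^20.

f_0(20-cube) = (20 choose 0) · 2^20 = 1048576.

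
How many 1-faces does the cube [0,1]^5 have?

Number of 1-faces = C(5,1)·2^(5-1) = 5·16 = 80.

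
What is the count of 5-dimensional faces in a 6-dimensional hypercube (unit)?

Number of 5-faces = C(6,5) · 2^(6-5) = 6 · 2 = 12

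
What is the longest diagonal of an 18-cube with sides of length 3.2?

Diagonal = √18 · 3.2 ≈ 13.5765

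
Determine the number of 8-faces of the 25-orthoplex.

Number of 8-faces = 2^(8+1) · C(25,8+1) = 512 · 2042975 = 1046003200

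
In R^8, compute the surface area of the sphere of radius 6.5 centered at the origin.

S = n·V_n(r)/r = 8·V_8(6.5)/6.5 (volume-to-surface relation), giving 62748517·π^4/384 ≈ 1.59174e+07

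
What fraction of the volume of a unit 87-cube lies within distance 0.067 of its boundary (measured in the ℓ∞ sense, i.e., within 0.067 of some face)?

The inner cube has side 1-2·0.067 = 0.866 and volume (0.866)^87 ≈ 3.665e-06, so the shell holds 0.9999963351 of the volume.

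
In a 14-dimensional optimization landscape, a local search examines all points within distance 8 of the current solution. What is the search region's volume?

The n-ball volume is π^(n/2)·r^n/Γ(n/2+1). With n=14, r=8: V = 274877906944·π^7/315 ≈ 2.63559e+12.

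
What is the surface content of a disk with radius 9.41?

S_2(9.41) = 2·π^(2/2)·(9.41)^1 / Γ(2/2) = 2πr = 2π·9.41 ≈ 59.1248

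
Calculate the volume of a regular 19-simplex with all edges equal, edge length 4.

For a regular n-simplex with edge a, V = (a^n / n!)·√((n+1)/2^n). With a=4, n=19: V ≈ 1.39565e-08.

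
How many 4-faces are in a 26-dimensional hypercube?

Choose 4 of 26 axes to span the face (C(26,4) = 14950 ways), then fix each of the remaining 22 coordinates at one of its two extreme values (2^22 = 4194304 ways): 14950·4194304 = 62704844800.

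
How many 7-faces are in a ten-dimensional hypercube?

f_7(10-cube) = (10 choose 7) · 2^3 = 960.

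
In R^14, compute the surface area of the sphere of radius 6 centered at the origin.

S = n·V_n(r)/r = 14·V_14(6)/6 (volume-to-surface relation), giving 181398528·π^7/5 ≈ 1.09575e+11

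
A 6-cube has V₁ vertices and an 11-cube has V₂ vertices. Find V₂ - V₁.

V₁ = 2^6 = 64. V₂ = 2^11 = 2048. V₂ - V₁ = 1984.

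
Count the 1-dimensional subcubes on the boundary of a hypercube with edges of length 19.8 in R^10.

Choose 1 of 10 axes to span the face (C(10,1) = 10 ways), then fix each of the remaining 9 coordinates at one of its two extreme values (2^9 = 512 ways): 10·512 = 5120.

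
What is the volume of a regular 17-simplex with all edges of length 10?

V = (10^17 / 17!) · √((17+1) / 2^17) ≈ 3.29468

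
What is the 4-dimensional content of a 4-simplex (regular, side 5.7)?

V_4 = √(5) · 5.7^4 / (4! · 2^(4/2)) ≈ 24.5874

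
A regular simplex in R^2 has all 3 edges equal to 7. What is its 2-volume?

Area = (√3/4) · 7² = 21.2176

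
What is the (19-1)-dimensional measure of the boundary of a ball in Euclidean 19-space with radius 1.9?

S_19(1.9) = 2·π^(19/2)·(1.9)^18 / Γ(19/2) ≈ 92237.1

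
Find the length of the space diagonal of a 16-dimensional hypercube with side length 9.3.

The space diagonal of an n-cube of side s is s√n. Here 9.3·√16 = 37.2.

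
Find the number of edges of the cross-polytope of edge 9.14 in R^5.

Number of 1-faces = 2^(1+1) · C(5,1+1) = 4 · 10 = 40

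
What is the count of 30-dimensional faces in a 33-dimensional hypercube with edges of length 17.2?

Choose 30 of 33 axes to span the face (C(33,30) = 5456 ways), then fix each of the remaining 3 coordinates at one of its two extreme values (2^3 = 8 ways): 5456·8 = 43648.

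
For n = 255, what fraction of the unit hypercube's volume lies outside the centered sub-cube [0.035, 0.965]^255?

The inner cube has side 1-2·0.035 = 0.93 and volume (0.93)^255 ≈ 9.187e-09, so the shell holds 0.9999999908 of the volume.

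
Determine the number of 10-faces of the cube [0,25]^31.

f_10(31-cube) = (31 choose 10) · 2^21 = 93013231534080.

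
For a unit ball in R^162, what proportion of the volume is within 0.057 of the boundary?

V(inner)/V(outer) = ((1-0.057)/1)^162 ≈ 7.428e-05, so the shell fraction is 0.999926.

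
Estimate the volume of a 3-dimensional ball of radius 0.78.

The n-ball volume is π^(n/2)·r^n/Γ(n/2+1). With n=3, r=0.78: V ≈ 1.9878.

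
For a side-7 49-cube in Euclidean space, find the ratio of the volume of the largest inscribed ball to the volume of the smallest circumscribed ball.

V_in/V_out = n^(-n/2) = 49^(-49/2) ≈ 3.89221e-42.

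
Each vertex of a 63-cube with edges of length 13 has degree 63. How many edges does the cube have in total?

The 63-cube has n·2^(n-1) = 63·2^62 = 63·4611686018427387904 = 290536219160925437952 edges.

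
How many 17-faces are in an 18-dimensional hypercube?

Number of 17-faces = C(18,17) · 2^(18-17) = 18 · 2 = 36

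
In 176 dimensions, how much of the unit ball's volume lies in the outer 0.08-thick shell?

V(inner)/V(outer) = ((1-0.08)/1)^176 ≈ 4.233e-07, so the shell fraction is 0.9999995767.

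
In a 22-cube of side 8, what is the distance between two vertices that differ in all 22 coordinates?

The space diagonal of an n-cube of side s is s√n. Here 8·√22 ≈ 37.5233.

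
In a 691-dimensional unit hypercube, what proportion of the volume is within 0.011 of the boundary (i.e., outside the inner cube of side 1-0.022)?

Shell fraction = 1 - (1-0.022)^691 ≈ 0.9999997891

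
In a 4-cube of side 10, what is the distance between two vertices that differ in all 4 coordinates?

Diagonal = √4 · 10 = 20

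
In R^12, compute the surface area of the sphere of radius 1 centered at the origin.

|∂B_12(1)| = π^6/60 ≈ 16.0232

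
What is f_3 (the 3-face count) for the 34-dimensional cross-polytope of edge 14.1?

f_3(34-orthoplex) = 2^4 · (34 choose 4) = 742016.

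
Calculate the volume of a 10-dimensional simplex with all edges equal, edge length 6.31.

V_10 = √(11) · 6.31^10 / (10! · 2^(10/2)) ≈ 2.8581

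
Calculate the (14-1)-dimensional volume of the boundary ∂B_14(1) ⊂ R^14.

S = n·V_n(r)/r = 14·V_14(1)/1 (volume-to-surface relation), giving π^7/360 ≈ 8.3897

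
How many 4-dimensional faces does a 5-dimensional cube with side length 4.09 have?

Choose 4 of 5 axes to span the face (C(5,4) = 5 ways), then fix each of the remaining 1 coordinate at one of its two extreme values (2^1 = 2 ways): 5·2 = 10.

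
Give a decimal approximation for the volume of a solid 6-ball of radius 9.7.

The n-ball volume is π^(n/2)·r^n/Γ(n/2+1). With n=6, r=9.7: V ≈ 4.30456e+06.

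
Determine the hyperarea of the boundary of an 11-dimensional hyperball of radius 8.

|∂B_11(8)| = 68719476736·π^5/945 ≈ 2.22535e+10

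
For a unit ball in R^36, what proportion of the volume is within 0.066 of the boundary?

Shell fraction = 1 - (1-0.066)^36 ≈ 0.914397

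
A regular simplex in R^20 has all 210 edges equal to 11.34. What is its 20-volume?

Volume = 11.34^20 · √(21/2^20) / 20! ≈ 2.27482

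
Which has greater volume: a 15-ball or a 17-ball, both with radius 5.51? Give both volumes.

V_15(5.51) ≈ 4.99694e+10. V_17(5.51) ≈ 5.6071e+11. The 17-ball is larger.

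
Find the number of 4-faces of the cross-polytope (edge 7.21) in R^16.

Number of 4-faces = 2^(4+1) · C(16,4+1) = 32 · 4368 = 139776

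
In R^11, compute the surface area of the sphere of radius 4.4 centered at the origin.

|∂B_11(4.4)| ≈ 5.63669e+07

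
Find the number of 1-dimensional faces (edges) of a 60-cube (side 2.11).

The 60-cube has n·2^(n-1) = 60·2^59 = 60·576460752303423488 = 34587645138205409280 edges.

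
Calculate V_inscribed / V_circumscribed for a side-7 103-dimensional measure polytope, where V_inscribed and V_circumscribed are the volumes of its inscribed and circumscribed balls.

The radii are 7/2 and 7√103/2, so the volume ratio is (1/√103)^103 = 103^{-103/2} ≈ 2.18214e-104.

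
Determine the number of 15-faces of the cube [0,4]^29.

An n-cube has C(n,k)·2^(n-k) k-faces. Here C(29,15)·2^14 = 77558760·16384 = 1270722723840.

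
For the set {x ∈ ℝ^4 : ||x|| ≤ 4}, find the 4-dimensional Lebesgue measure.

V = 128·π^2 ≈ 1263.31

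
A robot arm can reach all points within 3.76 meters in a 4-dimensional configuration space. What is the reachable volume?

Volume = π^{4/2}·(3.76)^4/Γ(3) ≈ 986.327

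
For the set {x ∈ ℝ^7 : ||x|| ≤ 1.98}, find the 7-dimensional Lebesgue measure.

V_7(1.98) = π^(7/2) · (1.98)^7 / Γ(7/2 + 1) ≈ 563.685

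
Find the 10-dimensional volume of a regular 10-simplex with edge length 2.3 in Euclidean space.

V_10 = √(11) · 2.3^10 / (10! · 2^(10/2)) ≈ 0.000118321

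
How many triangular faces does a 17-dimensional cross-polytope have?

Each 2-face is the convex hull of 3 vertices, one chosen as ±e_i from each of 3 distinct axes: 2^3·C(17,3) = 5440.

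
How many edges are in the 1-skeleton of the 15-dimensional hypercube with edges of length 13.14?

The 15-cube has n·2^(n-1) = 15·2^14 = 15·16384 = 245760 edges.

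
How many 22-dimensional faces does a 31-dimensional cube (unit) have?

Choose 22 of 31 axes to span the face (C(31,22) = 20160075 ways), then fix each of the remaining 9 coordinates at one of its two extreme values (2^9 = 512 ways): 20160075·512 = 10321958400.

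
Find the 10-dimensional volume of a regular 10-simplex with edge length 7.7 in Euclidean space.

V_10 = √(11) · 7.7^10 / (10! · 2^(10/2)) ≈ 20.9262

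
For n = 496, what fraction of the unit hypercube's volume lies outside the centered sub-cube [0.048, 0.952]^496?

Shell fraction = 1 - (1-0.096)^496 ≈ 1 - 1.818e-22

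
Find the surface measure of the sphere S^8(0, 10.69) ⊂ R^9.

|∂B_9(10.69)| ≈ 5.0627e+09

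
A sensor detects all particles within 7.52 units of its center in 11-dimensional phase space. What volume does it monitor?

Volume = π^{11/2}·(7.52)^11/Γ(13/2) ≈ 8.1941e+09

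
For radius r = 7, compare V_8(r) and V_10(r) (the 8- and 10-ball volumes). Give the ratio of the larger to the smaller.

V_8(7) ≈ 2.33977e+07, V_10(7) ≈ 7.20358e+08. The 10-ball is larger by a factor of 30.79.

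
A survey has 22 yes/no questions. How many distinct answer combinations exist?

Each vertex is a binary string of length 22, so there are 2^22 = 4194304.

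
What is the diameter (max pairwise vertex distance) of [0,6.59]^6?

d = √(6.59² + 6.59² + ... + 6.59²) [6 terms] = √(6·6.59²) = 6.59√6 ≈ 16.1421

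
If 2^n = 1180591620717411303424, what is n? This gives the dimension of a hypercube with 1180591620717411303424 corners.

n = log_2(1180591620717411303424) = 70.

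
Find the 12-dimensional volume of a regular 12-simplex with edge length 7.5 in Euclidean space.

Volume = 7.5^12 · √(13/2^12) / 12! ≈ 3.72555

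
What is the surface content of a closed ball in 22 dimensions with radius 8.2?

The surface area of an n-ball is 2π^(n/2) r^(n-1) / Γ(n/2). For n=22, r=8.2: 2.51192e+18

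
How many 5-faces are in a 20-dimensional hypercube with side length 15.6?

Number of 5-faces = C(20,5) · 2^(20-5) = 15504 · 32768 = 508035072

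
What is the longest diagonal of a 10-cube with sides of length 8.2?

Diagonal = √10 · 8.2 ≈ 25.9307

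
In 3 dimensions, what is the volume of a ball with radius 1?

Volume = π^{3/2}·(1)^3/Γ(5/2) = 4·π/3 ≈ 4.18879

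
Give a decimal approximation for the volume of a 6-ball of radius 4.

V_6(4) = π^(6/2) · (4)^6 / Γ(6/2 + 1) = 2048·π^3/3 ≈ 21167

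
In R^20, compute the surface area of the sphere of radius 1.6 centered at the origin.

S_20(1.6) = 2·π^(20/2)·(1.6)^19 / Γ(20/2) ≈ 3899.83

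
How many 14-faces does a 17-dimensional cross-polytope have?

An n-cross-polytope has 2^(k+1)·C(n,k+1) k-faces. Here 2^15·C(17,15) = 32768·136 = 4456448.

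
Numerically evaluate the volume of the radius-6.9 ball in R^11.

V_11(6.9) = π^(11/2) · (6.9)^11 / Γ(11/2 + 1) ≈ 3.18013e+09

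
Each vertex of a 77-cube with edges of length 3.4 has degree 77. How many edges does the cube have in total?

Number of 1-faces = C(77,1)·2^(77-1) = 77·75557863725914323419136 = 5817955506895402903273472.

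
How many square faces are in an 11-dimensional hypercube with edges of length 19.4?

Number of 2-faces = C(11,2) · 2^(11-2) = 55 · 512 = 28160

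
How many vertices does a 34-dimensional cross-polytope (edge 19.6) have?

An n-cross-polytope has 2n vertices; here n = 34, giving 68.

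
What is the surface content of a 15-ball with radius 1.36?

S = n·V_n(r)/r = 15·V_15(1.36)/1.36 (volume-to-surface relation), giving 423.707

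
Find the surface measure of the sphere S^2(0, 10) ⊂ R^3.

The surface area of an n-ball is 2π^(n/2) r^(n-1) / Γ(n/2). For n=3, r=10: 4πr² = 4π·(10)² ≈ 1256.64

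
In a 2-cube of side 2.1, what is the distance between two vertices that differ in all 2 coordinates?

||(2.1,2.1,...,2.1)|| = √(2)·2.1 ≈ 2.96985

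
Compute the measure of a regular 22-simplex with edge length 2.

V = (2^22 / 22!) · √((22+1) / 2^22) ≈ 8.73831e-18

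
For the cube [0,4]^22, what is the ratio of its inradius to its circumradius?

r_in = 4/2 (half the side); r_out = 4√22/2 (half the diagonal). Ratio = 1/√22 ≈ 0.213201.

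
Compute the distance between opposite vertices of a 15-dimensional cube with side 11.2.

The space diagonal of an n-cube of side s is s√n. Here 11.2·√15 ≈ 43.3774.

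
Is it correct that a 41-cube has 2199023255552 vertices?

True. The 41-cube has 2^41 = 2199023255552 vertices.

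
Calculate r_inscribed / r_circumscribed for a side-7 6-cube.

r_in = 7/2 (half the side); r_out = 7√6/2 (half the diagonal). Ratio = 1/√6 ≈ 0.408248.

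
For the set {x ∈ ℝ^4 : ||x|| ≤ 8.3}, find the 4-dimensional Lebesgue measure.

The n-ball volume is π^(n/2)·r^n/Γ(n/2+1). With n=4, r=8.3: V ≈ 23419.7.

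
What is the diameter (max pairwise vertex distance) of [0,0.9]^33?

Diagonal = √33 · 0.9 ≈ 5.17011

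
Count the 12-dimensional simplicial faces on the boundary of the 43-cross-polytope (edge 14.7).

f_12(43-orthoplex) = 2^13 · (43 choose 13) = 299637540192256.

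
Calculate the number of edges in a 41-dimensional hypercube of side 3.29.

The 41-cube has n·2^(n-1) = 41·2^40 = 41·1099511627776 = 45079976738816 edges.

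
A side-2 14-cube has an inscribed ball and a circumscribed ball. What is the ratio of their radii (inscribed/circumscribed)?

r_in / r_out = (2/2) / (2√14/2) = 1/√14 ≈ 0.267261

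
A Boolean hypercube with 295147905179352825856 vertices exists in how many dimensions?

2^n = 295147905179352825856 ⇒ n = log_2(295147905179352825856) = 68.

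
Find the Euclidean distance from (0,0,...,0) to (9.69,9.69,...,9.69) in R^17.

||(9.69,9.69,...,9.69)|| = √(17)·9.69 ≈ 39.9529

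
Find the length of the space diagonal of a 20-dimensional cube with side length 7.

||(7,7,...,7)|| = √(20)·7 ≈ 31.305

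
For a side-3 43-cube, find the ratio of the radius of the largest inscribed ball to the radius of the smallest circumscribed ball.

For an n-cube of any side s, the inradius is s/2 and the circumradius is s√n/2, so the ratio is 1/√43 ≈ 0.152499.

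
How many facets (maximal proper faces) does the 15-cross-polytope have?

f_14(15-orthoplex) = 2^15 · (15 choose 15) = 32768.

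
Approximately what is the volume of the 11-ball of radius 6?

The n-ball volume is π^(n/2)·r^n/Γ(n/2+1). With n=11, r=6: V = 859963392·π^5/385 ≈ 6.83547e+08.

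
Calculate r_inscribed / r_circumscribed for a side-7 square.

r_in = 7/2 (half the side); r_out = 7√2/2 (half the diagonal). Ratio = 1/√2 ≈ 0.707107.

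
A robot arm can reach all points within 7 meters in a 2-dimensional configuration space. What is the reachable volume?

V = 49·π ≈ 153.938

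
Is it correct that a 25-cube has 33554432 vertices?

True. The 25-cube has 2^25 = 33554432 vertices.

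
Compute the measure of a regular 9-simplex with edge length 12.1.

V_9 = √(10) · 12.1^9 / (9! · 2^(9/2)) ≈ 2141.26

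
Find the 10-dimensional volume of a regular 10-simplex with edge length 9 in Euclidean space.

V_10 = √(11) · 9^10 / (10! · 2^(10/2)) ≈ 99.5883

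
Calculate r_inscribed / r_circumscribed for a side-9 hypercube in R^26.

r_in / r_out = (9/2) / (9√26/2) = 1/√26 ≈ 0.196116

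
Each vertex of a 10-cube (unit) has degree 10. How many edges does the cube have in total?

The 10-cube has n·2^(n-1) = 10·2^9 = 10·512 = 5120 edges.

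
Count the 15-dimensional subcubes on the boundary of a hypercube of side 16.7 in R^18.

Number of 15-faces = C(18,15) · 2^(18-15) = 816 · 8 = 6528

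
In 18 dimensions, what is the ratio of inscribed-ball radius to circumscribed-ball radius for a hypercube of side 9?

Ratio = (s/2)/(s√18/2) = 18^(-1/2) ≈ 0.235702.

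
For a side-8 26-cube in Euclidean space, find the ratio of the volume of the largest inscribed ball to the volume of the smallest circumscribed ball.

V_in / V_out = (r_in/r_out)^26 = (1/√26)^26 = 26^(-26/2) ≈ 4.03038e-19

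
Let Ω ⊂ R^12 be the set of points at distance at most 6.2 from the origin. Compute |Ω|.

V_12(6.2) = π^(12/2) · (6.2)^12 / Γ(12/2 + 1) ≈ 4.30791e+09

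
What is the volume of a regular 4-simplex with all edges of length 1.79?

V_4 = √(5) · 1.79^4 / (4! · 2^(4/2)) ≈ 0.239126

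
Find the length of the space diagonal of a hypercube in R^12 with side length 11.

d = √(11² + 11² + ... + 11²) [12 terms] = √(12·11²) = 11√12 ≈ 38.1051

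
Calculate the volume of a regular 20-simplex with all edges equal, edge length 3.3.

Volume = 3.3^20 · √(21/2^20) / 20! ≈ 4.31483e-11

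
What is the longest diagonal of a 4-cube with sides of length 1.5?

Diagonal = √4 · 1.5 = 3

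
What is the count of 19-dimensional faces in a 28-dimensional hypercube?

Number of 19-faces = C(28,19) · 2^(28-19) = 6906900 · 512 = 3536332800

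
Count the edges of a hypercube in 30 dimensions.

Each of the 2^30 = 1073741824 vertices has degree 30; total edges = 30·2^30/2 = 16106127360.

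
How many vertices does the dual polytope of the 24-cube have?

The vertices are ±e_1, ..., ±e_24, so there are 2·24 = 48.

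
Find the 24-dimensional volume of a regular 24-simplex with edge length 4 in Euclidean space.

For a regular n-simplex with edge a, V = (a^n / n!)·√((n+1)/2^n). With a=4, n=24: V ≈ 5.53789e-13.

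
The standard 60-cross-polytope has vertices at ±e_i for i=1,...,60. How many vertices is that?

Number of vertices = 2n = 120.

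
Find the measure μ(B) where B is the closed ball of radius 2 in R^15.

V_15(2) = π^(15/2) · (2)^15 / Γ(15/2 + 1) = 8388608·π^7/2027025 ≈ 12499.1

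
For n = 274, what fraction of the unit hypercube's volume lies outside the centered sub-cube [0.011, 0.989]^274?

The inner cube has side 1-2·0.011 = 0.978 and volume (0.978)^274 ≈ 0.002253, so the shell holds 0.997747 of the volume.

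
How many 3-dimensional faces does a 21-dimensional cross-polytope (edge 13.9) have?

Number of 3-faces = 2^(3+1) · C(21,3+1) = 16 · 5985 = 95760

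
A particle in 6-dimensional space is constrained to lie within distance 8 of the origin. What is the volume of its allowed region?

V = 131072·π^3/3 ≈ 1.35468e+06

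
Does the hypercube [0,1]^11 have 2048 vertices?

True. The 11-cube has 2^11 = 2048 vertices.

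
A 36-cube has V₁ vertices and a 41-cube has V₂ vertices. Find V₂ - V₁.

V₁ = 2^36 = 68719476736. V₂ = 2^41 = 2199023255552. V₂ - V₁ = 2130303778816.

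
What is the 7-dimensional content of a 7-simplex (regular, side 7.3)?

V = (7.3^7 / 7!) · √((7+1) / 2^7) ≈ 54.7986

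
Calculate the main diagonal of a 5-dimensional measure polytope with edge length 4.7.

||(4.7,4.7,...,4.7)|| = √(5)·4.7 ≈ 10.5095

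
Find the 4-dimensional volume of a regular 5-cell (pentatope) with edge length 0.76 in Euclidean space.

V_4 = √(5) · 0.76^4 / (4! · 2^(4/2)) ≈ 0.00777084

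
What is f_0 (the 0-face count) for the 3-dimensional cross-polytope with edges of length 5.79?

Each 0-face is the convex hull of 1 vertex, one chosen as ±e_i from each of 1 distinct axis: 2^1·C(3,1) = 6.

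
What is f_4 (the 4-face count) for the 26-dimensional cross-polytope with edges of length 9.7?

Each 4-face is the convex hull of 5 vertices, one chosen as ±e_i from each of 5 distinct axes: 2^5·C(26,5) = 2104960.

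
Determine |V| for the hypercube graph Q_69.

An n-cube has 2^n vertices; for n = 69 that is 2^69 = 590295810358705651712.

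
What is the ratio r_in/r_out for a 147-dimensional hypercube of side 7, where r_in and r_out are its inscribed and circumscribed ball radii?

Ratio = (s/2)/(s√147/2) = 147^(-1/2) ≈ 0.0824786.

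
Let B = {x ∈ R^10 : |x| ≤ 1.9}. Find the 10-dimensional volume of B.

Volume = π^{10/2}·(1.9)^10/Γ(6) ≈ 1563.52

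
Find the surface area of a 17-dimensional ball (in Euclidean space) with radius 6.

|∂B_17(6)| = 17832200896512·π^8/25025 ≈ 6.76129e+12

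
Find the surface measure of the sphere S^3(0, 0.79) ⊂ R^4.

S = n·V_n(r)/r = 4·V_4(0.79)/0.79 (volume-to-surface relation), giving 9.7322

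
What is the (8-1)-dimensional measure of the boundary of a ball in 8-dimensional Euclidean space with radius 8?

The surface area of an n-ball is 2π^(n/2) r^(n-1) / Γ(n/2). For n=8, r=8: 2097152·π^4/3 ≈ 6.80939e+07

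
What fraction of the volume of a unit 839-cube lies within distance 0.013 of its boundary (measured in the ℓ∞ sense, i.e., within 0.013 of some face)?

1 - (1 - 2·0.013)^839 = 1 - 0.974^839 ≈ 1 - 2.517e-10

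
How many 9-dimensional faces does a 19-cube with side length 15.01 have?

Number of 9-faces = C(19,9) · 2^(19-9) = 92378 · 1024 = 94595072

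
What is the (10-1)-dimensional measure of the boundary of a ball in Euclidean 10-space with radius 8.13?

S = n·V_n(r)/r = 10·V_10(8.13)/8.13 (volume-to-surface relation), giving 3.95715e+09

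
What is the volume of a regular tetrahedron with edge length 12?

Volume = (√2/12) · 12³ = 203.647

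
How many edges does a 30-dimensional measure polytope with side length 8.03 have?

Each of the 2^30 = 1073741824 vertices has degree 30; total edges = 30·2^30/2 = 16106127360.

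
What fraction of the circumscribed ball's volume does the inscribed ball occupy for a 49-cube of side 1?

Volume scales as r^n, and r_in/r_out = 1/√49, giving (1/√49)^49 ≈ 3.89221e-42.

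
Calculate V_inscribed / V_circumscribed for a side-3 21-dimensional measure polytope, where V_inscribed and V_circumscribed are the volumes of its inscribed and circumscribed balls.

The radii are 3/2 and 3√21/2, so the volume ratio is (1/√21)^21 = 21^{-21/2} ≈ 1.30827e-14.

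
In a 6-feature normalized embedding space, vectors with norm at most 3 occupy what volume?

Volume = π^{6/2}·(3)^6/Γ(4) = 243·π^3/2 ≈ 3767.26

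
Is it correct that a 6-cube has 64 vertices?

True. The 6-cube has 2^6 = 64 vertices.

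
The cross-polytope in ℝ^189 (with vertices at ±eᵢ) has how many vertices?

The 189-dimensional cross-polytope has 2n = 2·189 = 378 vertices.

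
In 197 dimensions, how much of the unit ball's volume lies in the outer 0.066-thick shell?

1 - (1-0.066)^197 ≈ 0.9999985601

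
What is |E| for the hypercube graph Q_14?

An n-cube has n·2^(n-1) edges. With n = 14: 14·8192 = 114688.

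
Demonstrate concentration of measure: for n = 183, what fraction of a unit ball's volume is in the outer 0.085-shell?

1 - (1-0.085)^183 ≈ 0.9999999129 ≈ 99.999991%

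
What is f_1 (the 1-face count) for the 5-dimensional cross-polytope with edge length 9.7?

Number of 1-faces = 2^(1+1) · C(5,1+1) = 4 · 10 = 40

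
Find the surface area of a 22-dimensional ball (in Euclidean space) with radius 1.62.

The surface area of an n-ball is 2π^(n/2) r^(n-1) / Γ(n/2). For n=22, r=1.62: 4071.28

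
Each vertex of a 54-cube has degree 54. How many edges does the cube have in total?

Number of 1-faces = C(54,1)·2^(54-1) = 54·9007199254740992 = 486388759756013568.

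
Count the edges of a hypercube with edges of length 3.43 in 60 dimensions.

An n-cube has n·2^(n-1) edges. With n = 60: 60·576460752303423488 = 34587645138205409280.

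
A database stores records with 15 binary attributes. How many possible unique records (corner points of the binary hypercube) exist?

An n-cube has 2^n vertices; for n = 15 that is 2^15 = 32768.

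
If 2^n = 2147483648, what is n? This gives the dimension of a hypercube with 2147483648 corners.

2^n = 2147483648 ⇒ n = log_2(2147483648) = 31.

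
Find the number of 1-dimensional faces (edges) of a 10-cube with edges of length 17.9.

Number of 1-faces = C(10,1)·2^(10-1) = 10·512 = 5120.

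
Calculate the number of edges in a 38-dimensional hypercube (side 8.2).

An n-cube has n·2^(n-1) edges. With n = 38: 38·137438953472 = 5222680231936.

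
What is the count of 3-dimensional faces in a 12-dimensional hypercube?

Choose 3 of 12 axes to span the face (C(12,3) = 220 ways), then fix each of the remaining 9 coordinates at one of its two extreme values (2^9 = 512 ways): 220·512 = 112640.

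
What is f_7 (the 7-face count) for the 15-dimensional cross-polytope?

Number of 7-faces = 2^(7+1) · C(15,7+1) = 256 · 6435 = 1647360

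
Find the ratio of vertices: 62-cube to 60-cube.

The 62-cube has 2^62 = 4611686018427387904 vertices. The 60-cube has 2^60 = 1152921504606846976 vertices. Ratio: 4611686018427387904/1152921504606846976 = 4.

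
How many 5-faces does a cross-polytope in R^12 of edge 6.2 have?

Each 5-face is the convex hull of 6 vertices, one chosen as ±e_i from each of 6 distinct axes: 2^6·C(12,6) = 59136.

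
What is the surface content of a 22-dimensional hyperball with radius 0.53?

S = n·V_n(r)/r = 22·V_22(0.53)/0.53 (volume-to-surface relation), giving 2.62851e-07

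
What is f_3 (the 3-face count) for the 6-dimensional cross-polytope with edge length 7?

Each 3-face is the convex hull of 4 vertices, one chosen as ±e_i from each of 4 distinct axes: 2^4·C(6,4) = 240.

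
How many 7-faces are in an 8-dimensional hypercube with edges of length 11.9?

f_7(8-cube) = (8 choose 7) · 2^1 = 16.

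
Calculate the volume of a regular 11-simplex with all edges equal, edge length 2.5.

Volume = 2.5^11 · √(12/2^11) / 11! ≈ 4.57204e-05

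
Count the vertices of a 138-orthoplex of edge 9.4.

The vertices are ±e_1, ..., ±e_138, so there are 2·138 = 276.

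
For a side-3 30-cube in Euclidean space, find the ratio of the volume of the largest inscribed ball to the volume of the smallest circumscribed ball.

V_in/V_out = n^(-n/2) = 30^(-30/2) ≈ 6.96917e-23.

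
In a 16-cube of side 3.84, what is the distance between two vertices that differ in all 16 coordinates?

||(3.84,3.84,...,3.84)|| = √(16)·3.84 = 15.36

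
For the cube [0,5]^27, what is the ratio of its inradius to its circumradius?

r_in / r_out = (5/2) / (5√27/2) = 1/√27 ≈ 0.19245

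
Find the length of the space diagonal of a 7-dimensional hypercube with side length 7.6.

Diagonal = √7 · 7.6 ≈ 20.1077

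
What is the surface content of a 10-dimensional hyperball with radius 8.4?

S_10(8.4) = 2·π^(10/2)·(8.4)^9 / Γ(10/2) ≈ 5.30984e+09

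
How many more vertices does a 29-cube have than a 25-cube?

The 29-cube has 2^29 = 536870912 vertices. The 25-cube has 2^25 = 33554432 vertices. Difference: 536870912 - 33554432 = 503316480.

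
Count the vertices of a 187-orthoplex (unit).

An n-cross-polytope has 2n vertices; here n = 187, giving 374.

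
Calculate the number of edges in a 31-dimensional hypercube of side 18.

An n-cube has n·2^(n-1) edges. With n = 31: 31·1073741824 = 33285996544.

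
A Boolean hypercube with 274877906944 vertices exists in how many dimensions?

2^n = 274877906944 ⇒ n = log_2(274877906944) = 38.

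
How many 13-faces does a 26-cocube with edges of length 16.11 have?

An n-cross-polytope has 2^(k+1)·C(n,k+1) k-faces. Here 2^14·C(26,14) = 16384·9657700 = 158231756800.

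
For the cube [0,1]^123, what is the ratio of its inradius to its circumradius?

r_in / r_out = (1/2) / (1√123/2) = 1/√123 ≈ 0.090167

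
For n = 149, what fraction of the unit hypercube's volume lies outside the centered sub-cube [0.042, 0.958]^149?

1 - (1 - 2·0.042)^149 = 1 - 0.916^149 ≈ 0.999997899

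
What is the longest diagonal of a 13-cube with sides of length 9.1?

d = √(9.1² + 9.1² + ... + 9.1²) [13 terms] = √(13·9.1²) = 9.1√13 ≈ 32.8105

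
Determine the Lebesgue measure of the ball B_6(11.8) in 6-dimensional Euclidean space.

The n-ball volume is π^(n/2)·r^n/Γ(n/2+1). With n=6, r=11.8: V ≈ 1.39505e+07.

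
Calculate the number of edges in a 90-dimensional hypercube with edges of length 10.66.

An n-cube has n·2^(n-1) edges. With n = 90: 90·618970019642690137449562112 = 55707301767842112370460590080.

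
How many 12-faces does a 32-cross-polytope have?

Each 12-face is the convex hull of 13 vertices, one chosen as ±e_i from each of 13 distinct axes: 2^13·C(32,13) = 2845684531200.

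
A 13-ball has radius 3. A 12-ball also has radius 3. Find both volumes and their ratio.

V_13(3) ≈ 1.45184e+06. V_12(3) ≈ 709613. Ratio V_13/V_12 ≈ 2.046.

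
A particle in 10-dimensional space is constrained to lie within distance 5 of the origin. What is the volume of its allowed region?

V = 1953125·π^5/24 ≈ 2.49039e+07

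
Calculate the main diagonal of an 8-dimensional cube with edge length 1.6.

The space diagonal of an n-cube of side s is s√n. Here 1.6·√8 ≈ 4.52548.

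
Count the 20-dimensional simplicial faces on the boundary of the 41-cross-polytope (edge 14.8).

Number of 20-faces = 2^(20+1) · C(41,20+1) = 2097152 · 269128937220 = 564404288948797440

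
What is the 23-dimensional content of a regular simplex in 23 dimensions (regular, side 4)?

For a regular n-simplex with edge a, V = (a^n / n!)·√((n+1)/2^n). With a=4, n=23: V ≈ 4.60411e-12.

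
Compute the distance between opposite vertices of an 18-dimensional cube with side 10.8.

The space diagonal of an n-cube of side s is s√n. Here 10.8·√18 ≈ 45.8205.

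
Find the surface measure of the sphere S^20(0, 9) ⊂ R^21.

S = n·V_n(r)/r = 21·V_21(9)/9 (volume-to-surface relation), giving 307393813088254199808·π^10/8083075 ≈ 3.56137e+18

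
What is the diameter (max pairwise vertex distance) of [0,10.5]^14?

The space diagonal of an n-cube of side s is s√n. Here 10.5·√14 ≈ 39.2874.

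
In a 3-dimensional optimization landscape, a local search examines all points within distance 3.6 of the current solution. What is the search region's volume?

V_3(3.6) = π^(3/2) · (3.6)^3 / Γ(3/2 + 1) ≈ 195.432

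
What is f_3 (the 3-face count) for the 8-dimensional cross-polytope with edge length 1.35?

Each 3-face is the convex hull of 4 vertices, one chosen as ±e_i from each of 4 distinct axes: 2^4·C(8,4) = 1120.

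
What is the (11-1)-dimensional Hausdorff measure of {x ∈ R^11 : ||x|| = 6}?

S_11(6) = 2·π^(11/2)·(6)^10 / Γ(11/2) = 143327232·π^5/35 ≈ 1.25317e+09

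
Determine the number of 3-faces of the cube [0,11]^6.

f_3(6-cube) = (6 choose 3) · 2^3 = 160.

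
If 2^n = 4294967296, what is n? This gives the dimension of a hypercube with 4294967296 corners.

Since 2^n = 4294967296, we have n = 32.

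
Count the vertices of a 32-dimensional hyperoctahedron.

The 32-dimensional cross-polytope has 2n = 2·32 = 64 vertices.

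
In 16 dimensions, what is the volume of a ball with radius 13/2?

The n-ball volume is π^(n/2)·r^n/Γ(n/2+1). With n=16, r=13/2: V = 665416609183179841·π^8/2642411520 ≈ 2.38942e+12.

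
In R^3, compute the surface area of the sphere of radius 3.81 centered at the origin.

The surface area of an n-ball is 2π^(n/2) r^(n-1) / Γ(n/2). For n=3, r=3.81: 4πr² = 4π·(3.81)² ≈ 182.415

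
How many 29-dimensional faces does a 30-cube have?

f_29(30-cube) = (30 choose 29) · 2^1 = 60.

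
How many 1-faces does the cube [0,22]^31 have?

An n-cube has n·2^(n-1) edges. With n = 31: 31·1073741824 = 33285996544.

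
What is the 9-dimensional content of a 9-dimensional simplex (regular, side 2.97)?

Volume = 2.97^9 · √(10/2^9) / 9! ≈ 0.00692484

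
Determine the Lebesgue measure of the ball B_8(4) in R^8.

The n-ball volume is π^(n/2)·r^n/Γ(n/2+1). With n=8, r=4: V = 8192·π^4/3 ≈ 265992.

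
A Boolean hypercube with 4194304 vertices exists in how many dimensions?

Since 2^n = 4194304, we have n = 22.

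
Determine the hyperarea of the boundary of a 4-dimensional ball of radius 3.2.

S_4(3.2) = 2·π^(4/2)·(3.2)^3 / Γ(4/2) ≈ 646.814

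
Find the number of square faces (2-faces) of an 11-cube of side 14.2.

Number of 2-faces = C(11,2) · 2^(11-2) = 55 · 512 = 28160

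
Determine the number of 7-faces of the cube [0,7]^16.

Number of 7-faces = C(16,7) · 2^(16-7) = 11440 · 512 = 5857280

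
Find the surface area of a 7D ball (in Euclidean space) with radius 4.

|∂B_7(4)| = 65536·π^3/15 ≈ 135468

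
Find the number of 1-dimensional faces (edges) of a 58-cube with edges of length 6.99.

Number of 1-faces = C(58,1)·2^(58-1) = 58·144115188075855872 = 8358680908399640576.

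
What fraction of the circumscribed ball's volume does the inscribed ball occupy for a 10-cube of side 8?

Volume scales as r^n, and r_in/r_out = 1/√10, giving (1/√10)^10 ≈ 1e-05.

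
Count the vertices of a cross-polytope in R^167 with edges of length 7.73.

The vertices are ±e_1, ..., ±e_167, so there are 2·167 = 334.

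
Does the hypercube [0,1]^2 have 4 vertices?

True. The 2-cube has 2^2 = 4 vertices.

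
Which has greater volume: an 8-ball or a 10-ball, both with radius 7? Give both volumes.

V_8(7) ≈ 2.33977e+07. V_10(7) ≈ 7.20358e+08. The 10-ball is larger.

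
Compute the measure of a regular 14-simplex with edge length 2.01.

Volume = 2.01^14 · √(15/2^14) / 14! ≈ 6.09779e-09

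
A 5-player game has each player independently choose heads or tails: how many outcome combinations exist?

An n-cube has 2^n vertices; for n = 5 that is 2^5 = 32.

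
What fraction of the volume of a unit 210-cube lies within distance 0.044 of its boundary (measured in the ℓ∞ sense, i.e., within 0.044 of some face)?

The inner cube has side 1-2·0.044 = 0.912 and volume (0.912)^210 ≈ 3.971e-09, so the shell holds 0.999999996 of the volume.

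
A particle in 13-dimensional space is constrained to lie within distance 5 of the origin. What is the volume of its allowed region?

Volume = π^{13/2}·(5)^13/Γ(15/2) = 31250000000·π^6/27027 ≈ 1.11161e+09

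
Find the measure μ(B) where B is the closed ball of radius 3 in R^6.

V = 243·π^3/2 ≈ 3767.26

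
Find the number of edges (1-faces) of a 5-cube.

Number of 1-faces = C(5,1) · 2^(5-1) = 5 · 16 = 80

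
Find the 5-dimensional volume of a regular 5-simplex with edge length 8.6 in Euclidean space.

For a regular n-simplex with edge a, V = (a^n / n!)·√((n+1)/2^n). With a=8.6, n=5: V ≈ 169.751.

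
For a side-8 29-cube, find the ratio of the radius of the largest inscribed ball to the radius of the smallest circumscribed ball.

Ratio = (s/2)/(s√29/2) = 29^(-1/2) ≈ 0.185695.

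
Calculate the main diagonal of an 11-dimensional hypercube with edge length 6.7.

The space diagonal of an n-cube of side s is s√n. Here 6.7·√11 ≈ 22.2214.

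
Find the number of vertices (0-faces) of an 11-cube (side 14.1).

Number of 0-faces = C(11,0) · 2^(11-0) = 1 · 2048 = 2048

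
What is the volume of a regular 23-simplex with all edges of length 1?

For a regular n-simplex with edge a, V = (a^n / n!)·√((n+1)/2^n). With a=1, n=23: V ≈ 6.54284e-26.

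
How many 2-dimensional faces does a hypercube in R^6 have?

An n-cube has C(n,k)·2^(n-k) k-faces. Here C(6,2)·2^4 = 15·16 = 240.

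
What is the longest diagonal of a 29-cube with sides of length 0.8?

The space diagonal of an n-cube of side s is s√n. Here 0.8·√29 ≈ 4.30813.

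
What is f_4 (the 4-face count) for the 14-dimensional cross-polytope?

f_4(14-orthoplex) = 2^5 · (14 choose 5) = 64064.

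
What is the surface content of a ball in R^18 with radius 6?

S_18(6) = 2·π^(18/2)·(6)^17 / Γ(18/2) = 29386561536·π^9/35 ≈ 2.50282e+13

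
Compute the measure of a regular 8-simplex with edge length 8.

V_8 = √(9) · 8^8 / (8! · 2^(8/2)) ≈ 78.019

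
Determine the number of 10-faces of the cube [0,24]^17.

f_10(17-cube) = (17 choose 10) · 2^7 = 2489344.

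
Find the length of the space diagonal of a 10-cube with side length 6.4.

d = √(6.4² + 6.4² + ... + 6.4²) [10 terms] = √(10·6.4²) = 6.4√10 ≈ 20.2386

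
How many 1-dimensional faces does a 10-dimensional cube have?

Choose 1 of 10 axes to span the face (C(10,1) = 10 ways), then fix each of the remaining 9 coordinates at one of its two extreme values (2^9 = 512 ways): 10·512 = 5120.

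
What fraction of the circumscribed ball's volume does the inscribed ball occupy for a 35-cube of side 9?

Volume scales as r^n, and r_in/r_out = 1/√35, giving (1/√35)^35 ≈ 9.52378e-28.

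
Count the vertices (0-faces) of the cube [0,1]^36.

Number of vertices = 2^36 = 68719476736.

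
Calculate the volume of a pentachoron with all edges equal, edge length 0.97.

Volume = 0.97^4 · √(5/2^4) / 4! ≈ 0.0206206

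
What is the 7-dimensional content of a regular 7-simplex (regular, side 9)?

For a regular n-simplex with edge a, V = (a^n / n!)·√((n+1)/2^n). With a=9, n=7: V ≈ 237.25.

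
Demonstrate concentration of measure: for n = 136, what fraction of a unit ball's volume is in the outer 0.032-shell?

1 - (1-0.032)^136 ≈ 0.988004 ≈ 98.80%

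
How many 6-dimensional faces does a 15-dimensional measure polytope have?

Choose 6 of 15 axes to span the face (C(15,6) = 5005 ways), then fix each of the remaining 9 coordinates at one of its two extreme values (2^9 = 512 ways): 5005·512 = 2562560.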